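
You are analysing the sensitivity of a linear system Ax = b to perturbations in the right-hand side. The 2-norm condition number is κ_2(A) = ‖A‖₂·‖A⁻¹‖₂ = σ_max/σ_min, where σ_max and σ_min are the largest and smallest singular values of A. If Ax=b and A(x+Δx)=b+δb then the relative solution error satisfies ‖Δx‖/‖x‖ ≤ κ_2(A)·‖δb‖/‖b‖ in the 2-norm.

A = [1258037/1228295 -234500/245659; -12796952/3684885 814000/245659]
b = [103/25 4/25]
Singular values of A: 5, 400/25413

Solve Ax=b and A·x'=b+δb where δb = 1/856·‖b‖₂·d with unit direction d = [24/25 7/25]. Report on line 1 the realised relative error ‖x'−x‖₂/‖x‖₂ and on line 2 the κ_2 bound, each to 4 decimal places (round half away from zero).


σ_max = 5, σ_min = 400/25413
condition number: 5 ÷ (400/25413) = 317.6625
worst-case relative error ≤ 317.6625 × 1/856 = 0.3711
solve Ax = b  →  x = [175.4069 183.8872]
‖b‖ = 4.1231, ‖x‖ = 254.1301
with δb = [0.0046 0.0013], A·Δx = δb → ‖Δx‖ = 0.3060
realised ‖Δx‖/‖x‖ = 0.0012
so the bound overstates the realised error by a factor of ≈ 308.1780 (computed from the unrounded values)

0.0012
0.3711


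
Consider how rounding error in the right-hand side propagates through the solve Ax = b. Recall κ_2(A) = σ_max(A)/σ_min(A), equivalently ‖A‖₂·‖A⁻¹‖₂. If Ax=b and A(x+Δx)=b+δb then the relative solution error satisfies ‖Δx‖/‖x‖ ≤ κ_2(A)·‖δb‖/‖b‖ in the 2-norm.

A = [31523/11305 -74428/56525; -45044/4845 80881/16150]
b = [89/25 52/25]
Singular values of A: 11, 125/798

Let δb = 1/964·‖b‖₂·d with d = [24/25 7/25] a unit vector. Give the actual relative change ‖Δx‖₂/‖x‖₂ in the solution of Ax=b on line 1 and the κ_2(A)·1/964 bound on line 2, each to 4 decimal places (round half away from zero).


largest singular value 11, smallest 125/798
κ = σ_max/σ_min = 11/(125/798) = 70.2240
perturbation bound = 70.2240·1/964 = 0.0728
solve Ax = b  →  x = [11.9367 22.5745]
‖b‖₂ = 4.1231 and ‖x‖₂ = 25.5362
δb = ε·‖b‖·d = [0.0041 0.0012]; solving A·Δx = δb gives ‖Δx‖ = 0.0273
dividing the unrounded norms, ‖Δx‖/‖x‖ = 0.0011
so the bound overstates the realised error by a factor of ≈ 68.1277 (computed from the unrounded values)

0.0011
0.0728


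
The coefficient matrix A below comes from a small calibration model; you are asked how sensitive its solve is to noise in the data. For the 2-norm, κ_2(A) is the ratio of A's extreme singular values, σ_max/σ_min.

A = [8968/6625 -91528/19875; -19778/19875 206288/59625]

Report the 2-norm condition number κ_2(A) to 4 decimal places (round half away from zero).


357.7500

form AᵀA = [8919956/3160125 -91738976/9480375; -91738976/9480375 943608896/28441125] with trace 8191108/227529 and determinant 256/25281
eigenvalues of AᵀA: λ = (tr ± √(tr²−4·det))/2 = 36, 64/227529
so κ_2 = √(36 / (64/227529)) = 357.7500


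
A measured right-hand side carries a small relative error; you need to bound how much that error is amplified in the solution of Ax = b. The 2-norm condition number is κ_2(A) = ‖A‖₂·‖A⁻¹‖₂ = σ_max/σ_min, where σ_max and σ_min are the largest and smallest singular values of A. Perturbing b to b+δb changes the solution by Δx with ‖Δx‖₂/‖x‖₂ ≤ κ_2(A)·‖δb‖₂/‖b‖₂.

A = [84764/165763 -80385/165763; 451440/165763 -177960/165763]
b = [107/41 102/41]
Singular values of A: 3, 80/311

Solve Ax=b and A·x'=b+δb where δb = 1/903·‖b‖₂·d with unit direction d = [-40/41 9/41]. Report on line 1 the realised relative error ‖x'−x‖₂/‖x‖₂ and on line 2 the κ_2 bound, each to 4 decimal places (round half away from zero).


σ_max = 3, σ_min = 80/311
κ = σ_max/σ_min = 3/(80/311) = 11.6625
bound on ‖Δx‖/‖x‖: κ·ε = 11.6625·1/903 = 0.0129
solve Ax = b  →  x = [-2.0673 -7.5615]
‖b‖₂ = 3.6056 and ‖x‖₂ = 7.8390
with δb = [-0.0039 0.0009], A·Δx = δb → ‖Δx‖ = 0.0155
relative error = 0.0020
so the bound overstates the realised error by a factor of ≈ 6.5225 (computed from the unrounded values)

0.0020
0.0129


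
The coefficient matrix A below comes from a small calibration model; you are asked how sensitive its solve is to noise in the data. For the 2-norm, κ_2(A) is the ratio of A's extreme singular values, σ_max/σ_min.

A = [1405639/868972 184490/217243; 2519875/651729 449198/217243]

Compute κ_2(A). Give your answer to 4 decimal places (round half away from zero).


368.6250

AᵀA = [41551934993/2365475472 923367605/98561478; 923367605/98561478 82079848/16426913]; tr = 3139496065/139145616, det = 130321/34786404
solving λ² − 3139496065/139145616·λ + 130321/34786404 = 0 gives λ = 361/16, 1444/8696601
κ_2(A) = √(λ_max/λ_min) = √((361/16) / (1444/8696601)) = 368.6250


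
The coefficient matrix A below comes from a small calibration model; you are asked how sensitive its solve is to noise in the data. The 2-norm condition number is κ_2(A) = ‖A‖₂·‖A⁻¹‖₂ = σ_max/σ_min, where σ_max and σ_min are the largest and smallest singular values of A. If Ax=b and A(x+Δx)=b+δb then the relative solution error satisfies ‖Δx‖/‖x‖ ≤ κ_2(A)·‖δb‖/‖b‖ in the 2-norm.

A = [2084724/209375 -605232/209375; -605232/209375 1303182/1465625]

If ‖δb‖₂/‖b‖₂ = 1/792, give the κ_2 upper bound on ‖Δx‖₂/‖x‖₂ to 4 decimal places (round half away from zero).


0.2961

AᵀA = [7539807888/70140625 -15393470688/490984375; -15393470688/490984375 31435625988/3436890625]; tr = 128283588/1099805, det = 34012224/137475625
eigenvalues of AᵀA: λ = (tr ± √(tr²−4·det))/2 = 2916/25, 11664/5499025
σ_max=√(2916/25)=(54/5), σ_min=√(11664/5499025)=(108/2345) → κ = 234.5000
perturbation bound = 234.5000·1/792 = 0.2961


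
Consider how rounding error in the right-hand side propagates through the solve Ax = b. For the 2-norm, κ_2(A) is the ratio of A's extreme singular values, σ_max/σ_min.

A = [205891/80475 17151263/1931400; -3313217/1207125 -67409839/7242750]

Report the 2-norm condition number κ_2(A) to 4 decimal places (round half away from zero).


AᵀA = [24394060954/1732640625 2007032227697/41583375000; 2007032227697/41583375000 165151833966121/998001000000]; tr = 286724500921/1596801600, det = 20151121/63872064
solving λ² − 286724500921/1596801600·λ + 20151121/63872064 = 0 gives λ = 4489/25, 112225/63872064
κ_2(A) = √(λ_max/λ_min) = √((4489/25) / (112225/63872064)) = 319.6800

319.6800


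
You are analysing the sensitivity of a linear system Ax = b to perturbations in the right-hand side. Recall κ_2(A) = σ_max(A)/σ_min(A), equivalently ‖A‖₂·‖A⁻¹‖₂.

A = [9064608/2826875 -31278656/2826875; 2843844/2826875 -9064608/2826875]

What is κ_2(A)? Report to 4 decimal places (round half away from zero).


169.6125

M = AᵀA = [144407307024/12785955625 -494891338368/12785955625; -494891338368/12785955625 1696834302976/12785955625]. tr(M)=2945986576/20457529, det(M)=14745600/20457529
solving λ² − 2945986576/20457529·λ + 14745600/20457529 = 0 gives λ = 144, 102400/20457529
σ_max=√144=12, σ_min=√(102400/20457529)=(320/4523) → κ = 169.6125


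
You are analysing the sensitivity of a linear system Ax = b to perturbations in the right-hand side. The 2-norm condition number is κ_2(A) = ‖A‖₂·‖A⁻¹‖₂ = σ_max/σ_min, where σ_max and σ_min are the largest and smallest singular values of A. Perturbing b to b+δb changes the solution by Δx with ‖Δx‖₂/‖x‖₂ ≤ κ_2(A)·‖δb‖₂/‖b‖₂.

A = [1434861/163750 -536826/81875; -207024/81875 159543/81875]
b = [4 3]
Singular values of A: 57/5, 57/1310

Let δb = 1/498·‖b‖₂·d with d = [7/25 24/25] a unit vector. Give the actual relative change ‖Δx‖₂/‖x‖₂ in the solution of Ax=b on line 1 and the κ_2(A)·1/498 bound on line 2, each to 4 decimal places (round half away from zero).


σ_max = 57/5, σ_min = 57/1310
κ_2(A) = (57/5) / (57/1310) = 262.0000
κ_2(A)·‖δb‖/‖b‖ = 0.5261
solve Ax = b  →  x = [55.3684 73.3860]
‖b‖₂ = 5.0000 and ‖x‖₂ = 91.9302
with δb = [0.0028 0.0096], A·Δx = δb → ‖Δx‖ = 0.2307
realised ‖Δx‖/‖x‖ = 0.0025
tightness: 0.0025 against a bound of 0.5261 (unrounded ratio ≈ 0.0048)

0.0025
0.5261


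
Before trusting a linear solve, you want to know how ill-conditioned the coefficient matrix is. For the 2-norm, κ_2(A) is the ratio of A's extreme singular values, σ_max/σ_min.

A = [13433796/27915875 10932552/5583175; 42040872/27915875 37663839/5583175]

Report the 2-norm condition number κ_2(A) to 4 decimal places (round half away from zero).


form AᵀA = [3116642869584/1246873723225 2768458092408/249374744645; 2768458092408/249374744645 2460936738321/49874948929] with trace 38453338089/741745225 and determinant 2624400/29669809
eigenvalues of AᵀA: λ = (tr ± √(tr²−4·det))/2 = 1296/25, 50625/29669809
κ_2(A) = √(λ_max/λ_min) = √((1296/25) / (50625/29669809)) = 174.3040

174.3040


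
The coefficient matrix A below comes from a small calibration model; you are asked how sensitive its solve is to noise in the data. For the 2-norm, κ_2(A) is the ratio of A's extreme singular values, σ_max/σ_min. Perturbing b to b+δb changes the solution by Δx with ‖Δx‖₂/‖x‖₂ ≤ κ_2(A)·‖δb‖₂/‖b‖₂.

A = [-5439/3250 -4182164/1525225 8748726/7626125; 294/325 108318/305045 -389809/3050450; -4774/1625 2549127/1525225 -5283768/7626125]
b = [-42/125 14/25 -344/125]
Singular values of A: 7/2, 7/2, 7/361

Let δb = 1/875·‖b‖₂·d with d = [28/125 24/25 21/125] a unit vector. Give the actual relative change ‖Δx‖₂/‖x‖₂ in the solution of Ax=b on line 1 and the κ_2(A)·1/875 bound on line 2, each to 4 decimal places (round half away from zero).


largest singular value 7/2, smallest 7/361
κ_2(A) = (7/2) / (7/361) = 180.5000
κ_2(A)·‖δb‖/‖b‖ = 0.2063
solve Ax = b  →  x = [0.7473 -0.2840 0.1183]
2-norm of b is 2.8284; of x, 0.8081
δb = ε·‖b‖·d = [0.0007 0.0031 0.0005]; solving A·Δx = δb gives ‖Δx‖ = 0.1667
realised ‖Δx‖/‖x‖ = 0.2063
tightness: 0.2063 against a bound of 0.2063; the bound is attained (ratio 1)

0.2063
0.2063


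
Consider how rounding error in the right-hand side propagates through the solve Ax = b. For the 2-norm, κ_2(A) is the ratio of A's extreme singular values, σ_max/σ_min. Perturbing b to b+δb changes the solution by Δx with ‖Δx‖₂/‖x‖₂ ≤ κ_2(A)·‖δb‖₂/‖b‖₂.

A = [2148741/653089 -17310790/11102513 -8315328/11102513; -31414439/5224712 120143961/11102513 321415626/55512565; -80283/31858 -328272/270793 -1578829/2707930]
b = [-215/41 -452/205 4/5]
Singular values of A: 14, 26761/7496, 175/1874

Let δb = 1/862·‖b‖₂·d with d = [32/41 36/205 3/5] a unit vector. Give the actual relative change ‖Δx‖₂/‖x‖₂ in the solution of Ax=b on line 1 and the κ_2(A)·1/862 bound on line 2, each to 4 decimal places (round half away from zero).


0.0017
0.1739

σ_max = 14, σ_min = 175/1874
κ_2(A) = 14 / (175/1874) = 149.9200
perturbation bound = 149.9200·1/862 = 0.1739
solve Ax = b  →  x = [-0.9550 19.6365 -38.0727]
‖b‖₂ = 5.7446 and ‖x‖₂ = 42.8490
re-solving with b+δb shifts x by Δx of norm 0.0714
dividing the unrounded norms, ‖Δx‖/‖x‖ = 0.0017
tightness: 0.0017 against a bound of 0.1739 (unrounded ratio ≈ 0.0096)


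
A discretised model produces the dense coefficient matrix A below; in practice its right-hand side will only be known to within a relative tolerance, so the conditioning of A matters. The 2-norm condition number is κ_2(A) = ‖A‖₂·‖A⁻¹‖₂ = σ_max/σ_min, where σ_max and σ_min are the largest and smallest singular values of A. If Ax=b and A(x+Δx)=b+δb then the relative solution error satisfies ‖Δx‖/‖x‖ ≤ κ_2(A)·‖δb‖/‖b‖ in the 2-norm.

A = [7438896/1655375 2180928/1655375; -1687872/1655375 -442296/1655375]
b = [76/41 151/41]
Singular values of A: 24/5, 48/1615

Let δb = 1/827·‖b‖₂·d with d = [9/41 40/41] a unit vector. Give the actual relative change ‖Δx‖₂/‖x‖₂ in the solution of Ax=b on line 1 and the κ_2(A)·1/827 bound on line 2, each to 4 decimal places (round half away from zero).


0.0012
0.1953

largest singular value 24/5, smallest 48/1615
κ = σ_max/σ_min = (24/5)/(48/1615) = 161.5000
perturbation bound = 161.5000·1/827 = 0.1953
solve Ax = b  →  x = [-37.4833 129.2583]
2-norm of b is 4.1231; of x, 134.5835
Δx = A⁻¹·δb where δb = 1/827·4.1231·d; ‖Δx‖ = 0.1677
realised ‖Δx‖/‖x‖ = 0.0012
tightness: 0.0012 against a bound of 0.1953 (unrounded ratio ≈ 0.0064)


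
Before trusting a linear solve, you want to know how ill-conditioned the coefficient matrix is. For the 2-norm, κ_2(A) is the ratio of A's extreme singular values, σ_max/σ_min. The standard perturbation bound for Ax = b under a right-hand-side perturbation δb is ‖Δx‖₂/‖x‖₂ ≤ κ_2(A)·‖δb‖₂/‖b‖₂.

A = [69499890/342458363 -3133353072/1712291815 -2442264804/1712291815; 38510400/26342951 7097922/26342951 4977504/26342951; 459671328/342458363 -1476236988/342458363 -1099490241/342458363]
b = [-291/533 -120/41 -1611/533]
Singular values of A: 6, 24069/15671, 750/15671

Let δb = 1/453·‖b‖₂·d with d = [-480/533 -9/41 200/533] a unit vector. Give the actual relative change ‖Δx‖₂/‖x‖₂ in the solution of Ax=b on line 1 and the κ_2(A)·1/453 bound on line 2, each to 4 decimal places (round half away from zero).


0.0971
0.2768

σ_max = 6, σ_min = 750/15671
κ = σ_max/σ_min = 6/(750/15671) = 125.3680
κ_2(A)·‖δb‖/‖b‖ = 0.2768
solve Ax = b  →  x = [-2.0154 0.0472 0.0354]
2-norm of b is 4.2426; of x, 2.0162
with δb = [-0.0084 -0.0021 0.0035], A·Δx = δb → ‖Δx‖ = 0.1957
dividing the unrounded norms, ‖Δx‖/‖x‖ = 0.0971
tightness: 0.0971 against a bound of 0.2768 (unrounded ratio ≈ 0.3507)


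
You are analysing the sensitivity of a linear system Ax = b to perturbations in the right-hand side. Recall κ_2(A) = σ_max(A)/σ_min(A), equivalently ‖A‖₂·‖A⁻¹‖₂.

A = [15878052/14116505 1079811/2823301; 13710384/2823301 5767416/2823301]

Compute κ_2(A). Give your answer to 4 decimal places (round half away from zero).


66.2125

M = AᵀA = [2945555187984/118545933025 245397225132/23709186605; 245397225132/23709186605 20481308217/4741837321]. tr(M)=20459099961/701455225, det(M)=136048896/701455225
char-poly roots: 729/25 and 186624/28058209
κ_2(A) = √(λ_max/λ_min) = √((729/25) / (186624/28058209)) = 66.2125


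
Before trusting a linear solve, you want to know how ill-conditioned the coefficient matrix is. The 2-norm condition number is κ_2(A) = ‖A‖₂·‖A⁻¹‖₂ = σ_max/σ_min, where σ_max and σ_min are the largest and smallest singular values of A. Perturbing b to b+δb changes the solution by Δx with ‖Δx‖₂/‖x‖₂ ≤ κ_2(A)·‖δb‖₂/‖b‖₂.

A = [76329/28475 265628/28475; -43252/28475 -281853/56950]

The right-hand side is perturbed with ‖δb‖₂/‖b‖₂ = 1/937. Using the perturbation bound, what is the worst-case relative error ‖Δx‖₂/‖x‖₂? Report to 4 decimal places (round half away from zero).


AᵀA = [5326541/561125 18249462/561125; 18249462/561125 250293461/2244500]; tr = 2172797/17956, det = 14641/17956
λ_max, λ_min = (2172797/17956 ± √4719995228025/322417936)/2 = 121, 121/17956
so κ_2 = √(121 / (121/17956)) = 134.0000
κ_2(A)·‖δb‖/‖b‖ = 0.1430

0.1430


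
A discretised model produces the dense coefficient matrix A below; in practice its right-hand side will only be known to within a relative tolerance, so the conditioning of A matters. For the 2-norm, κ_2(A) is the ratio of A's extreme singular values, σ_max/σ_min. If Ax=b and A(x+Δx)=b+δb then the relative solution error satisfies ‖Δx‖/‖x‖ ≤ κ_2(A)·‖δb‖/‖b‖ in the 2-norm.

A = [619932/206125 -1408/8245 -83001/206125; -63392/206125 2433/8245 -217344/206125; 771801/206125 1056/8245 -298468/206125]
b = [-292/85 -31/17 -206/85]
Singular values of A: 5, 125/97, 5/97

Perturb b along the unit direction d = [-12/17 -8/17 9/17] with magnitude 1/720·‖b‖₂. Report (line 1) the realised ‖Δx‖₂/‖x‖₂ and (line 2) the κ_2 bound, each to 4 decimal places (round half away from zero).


σ_max = 5, σ_min = 5/97
κ_2(A) = 5 / (5/97) = 97.0000
worst-case relative error ≤ 97.0000 × 1/720 = 0.1347
solve Ax = b  →  x = [2.4825 37.0307 11.3686]
2-norm of b is 4.5826; of x, 38.8160
δb = ε·‖b‖·d = [-0.0045 -0.0030 0.0034]; solving A·Δx = δb gives ‖Δx‖ = 0.1235
dividing the unrounded norms, ‖Δx‖/‖x‖ = 0.0032
tightness: 0.0032 against a bound of 0.1347 (unrounded ratio ≈ 0.0236)

0.0032
0.1347


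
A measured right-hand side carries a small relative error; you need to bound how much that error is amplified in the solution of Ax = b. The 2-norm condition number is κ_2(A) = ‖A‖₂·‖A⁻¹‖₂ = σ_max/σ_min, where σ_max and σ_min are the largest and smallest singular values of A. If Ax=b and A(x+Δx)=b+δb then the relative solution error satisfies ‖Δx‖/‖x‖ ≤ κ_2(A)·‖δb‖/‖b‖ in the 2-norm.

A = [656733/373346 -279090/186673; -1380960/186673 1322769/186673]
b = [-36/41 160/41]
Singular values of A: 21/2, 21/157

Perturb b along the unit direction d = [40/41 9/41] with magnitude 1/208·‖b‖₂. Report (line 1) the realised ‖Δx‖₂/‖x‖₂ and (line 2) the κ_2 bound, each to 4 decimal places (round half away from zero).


from the listed singular values, σ₁ = 21/2, σ_n = 21/157
κ_2(A) = (21/2) / (21/157) = 78.5000
worst-case relative error ≤ 78.5000 × 1/208 = 0.3774
solve Ax = b  →  x = [-0.2759 0.2627]
‖b‖₂ = 4.0000 and ‖x‖₂ = 0.3810
Δx = A⁻¹·δb where δb = 1/208·4.0000·d; ‖Δx‖ = 0.1438
realised ‖Δx‖/‖x‖ = 0.3774
realised/bound = 1 exactly: the bound is attained for this b and d

0.3774
0.3774


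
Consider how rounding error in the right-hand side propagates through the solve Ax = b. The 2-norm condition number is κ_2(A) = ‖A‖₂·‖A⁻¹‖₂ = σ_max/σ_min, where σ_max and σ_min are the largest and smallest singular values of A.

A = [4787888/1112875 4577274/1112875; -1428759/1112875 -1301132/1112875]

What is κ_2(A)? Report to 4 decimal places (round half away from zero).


M = AᵀA = [39944358049/1981585225 1521566676/79263409; 1521566676/79263409 36231010804/1981585225]. tr(M)=90577133/2356225, det(M)=3694084/58905625
char-poly roots: 961/25 and 3844/2356225
so κ_2 = √((961/25) / (3844/2356225)) = 153.5000

153.5000


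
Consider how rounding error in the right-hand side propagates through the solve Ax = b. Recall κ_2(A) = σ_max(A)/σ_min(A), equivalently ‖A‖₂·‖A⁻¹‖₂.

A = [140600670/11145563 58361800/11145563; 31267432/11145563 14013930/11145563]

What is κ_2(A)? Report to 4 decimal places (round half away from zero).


167.2880

AᵀA = [12341582812804/73898616649 5142110520960/73898616649; 5142110520960/73898616649 2143063612900/73898616649]; tr = 85707967016/437269921, det = 600250000/437269921
char-poly roots: 196 and 3062500/437269921
κ = σ_max/σ_min = 14/(1750/20911) = 167.2880


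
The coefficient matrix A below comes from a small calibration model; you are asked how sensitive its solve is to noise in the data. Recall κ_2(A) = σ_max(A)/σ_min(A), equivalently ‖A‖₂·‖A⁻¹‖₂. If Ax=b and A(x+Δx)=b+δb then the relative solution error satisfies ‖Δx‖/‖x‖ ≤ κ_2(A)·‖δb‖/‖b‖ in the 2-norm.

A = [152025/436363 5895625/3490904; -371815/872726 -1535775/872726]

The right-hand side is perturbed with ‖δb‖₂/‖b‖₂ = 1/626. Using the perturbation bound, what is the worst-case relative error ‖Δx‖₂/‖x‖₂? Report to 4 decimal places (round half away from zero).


AᵀA = [274307725/905648836 2423698875/1811297672; 2423698875/1811297672 86202225625/14490381376]; tr = 53891225/8620096, det = 390625/34480384
λ_max, λ_min = (53891225/8620096 ± √2900896907000625/74306055049216)/2 = 25/4, 15625/8620096
σ_max=√(25/4)=(5/2), σ_min=√(15625/8620096)=(125/2936) → κ = 58.7200
perturbation bound = 58.7200·1/626 = 0.0938

0.0938


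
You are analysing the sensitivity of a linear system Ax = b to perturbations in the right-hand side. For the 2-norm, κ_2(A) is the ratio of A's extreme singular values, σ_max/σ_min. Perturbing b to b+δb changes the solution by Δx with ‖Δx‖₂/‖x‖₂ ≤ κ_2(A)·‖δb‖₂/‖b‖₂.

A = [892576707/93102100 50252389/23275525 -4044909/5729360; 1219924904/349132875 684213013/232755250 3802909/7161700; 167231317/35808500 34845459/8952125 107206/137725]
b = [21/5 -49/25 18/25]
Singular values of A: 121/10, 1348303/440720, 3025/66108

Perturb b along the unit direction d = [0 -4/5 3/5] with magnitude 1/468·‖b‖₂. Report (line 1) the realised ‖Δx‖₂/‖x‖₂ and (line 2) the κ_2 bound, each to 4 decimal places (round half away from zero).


largest singular value 121/10, smallest 3025/66108
κ = σ_max/σ_min = (121/10)/(3025/66108) = 264.4320
κ_2(A)·‖δb‖/‖b‖ = 0.5650
solve Ax = b  →  x = [7.0427 -16.2577 39.9685]
2-norm of b is 4.6904; of x, 43.7195
δb = ε·‖b‖·d = [0.0000 -0.0080 0.0060]; solving A·Δx = δb gives ‖Δx‖ = 0.2190
relative error = 0.0050
so the bound overstates the realised error by a factor of ≈ 112.7844 (computed from the unrounded values)

0.0050
0.5650


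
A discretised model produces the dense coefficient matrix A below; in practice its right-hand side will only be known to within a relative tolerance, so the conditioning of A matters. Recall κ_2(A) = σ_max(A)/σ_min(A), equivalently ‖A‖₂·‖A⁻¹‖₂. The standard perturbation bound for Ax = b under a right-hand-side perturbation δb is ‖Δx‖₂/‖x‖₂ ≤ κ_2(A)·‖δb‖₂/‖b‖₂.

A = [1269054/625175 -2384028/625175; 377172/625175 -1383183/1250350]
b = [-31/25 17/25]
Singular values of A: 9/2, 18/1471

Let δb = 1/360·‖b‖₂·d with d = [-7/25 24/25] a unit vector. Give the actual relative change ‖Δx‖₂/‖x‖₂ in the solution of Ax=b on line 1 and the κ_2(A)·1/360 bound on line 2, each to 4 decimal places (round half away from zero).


0.0039
1.0215

largest singular value 9/2, smallest 18/1471
κ = σ_max/σ_min = (9/2)/(18/1471) = 367.7500
perturbation bound = 367.7500·1/360 = 1.0215
solve Ax = b  →  x = [72.0033 38.6536]
‖b‖₂ = 1.4142 and ‖x‖₂ = 81.7225
Δx = A⁻¹·δb where δb = 1/360·1.4142·d; ‖Δx‖ = 0.3210
relative error = 0.0039
realised/bound (from unrounded values) ≈ 0.0038


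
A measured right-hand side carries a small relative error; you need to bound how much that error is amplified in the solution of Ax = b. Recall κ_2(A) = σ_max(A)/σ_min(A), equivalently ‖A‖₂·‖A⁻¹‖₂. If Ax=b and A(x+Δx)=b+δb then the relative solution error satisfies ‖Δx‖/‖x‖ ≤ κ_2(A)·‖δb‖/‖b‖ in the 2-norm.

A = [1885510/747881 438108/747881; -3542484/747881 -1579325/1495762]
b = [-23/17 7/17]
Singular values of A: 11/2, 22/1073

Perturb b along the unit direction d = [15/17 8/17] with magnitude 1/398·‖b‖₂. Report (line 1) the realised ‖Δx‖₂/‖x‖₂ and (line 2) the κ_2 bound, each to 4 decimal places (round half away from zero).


0.0036
0.6740

σ_max = 11/2, σ_min = 22/1073
κ_2(A) = (11/2) / (22/1073) = 268.2500
perturbation bound = 268.2500·1/398 = 0.6740
solve Ax = b  →  x = [10.5288 -47.6231]
‖b‖ = 1.4142, ‖x‖ = 48.7731
with δb = [0.0031 0.0017], A·Δx = δb → ‖Δx‖ = 0.1733
realised ‖Δx‖/‖x‖ = 0.0036
tightness: 0.0036 against a bound of 0.6740 (unrounded ratio ≈ 0.0053)


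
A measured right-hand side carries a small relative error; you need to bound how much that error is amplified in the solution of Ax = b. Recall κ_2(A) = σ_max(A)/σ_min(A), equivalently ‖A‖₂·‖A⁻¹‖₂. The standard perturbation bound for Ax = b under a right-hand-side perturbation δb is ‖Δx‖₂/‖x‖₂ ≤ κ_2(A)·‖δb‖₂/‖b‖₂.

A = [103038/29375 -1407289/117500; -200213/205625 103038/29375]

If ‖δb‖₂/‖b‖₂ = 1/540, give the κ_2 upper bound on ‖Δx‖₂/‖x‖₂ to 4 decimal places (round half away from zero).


0.4874

M = AᵀA = [896495821/67650625 -878038317/19328750; -878038317/19328750 3440530561/22090000]. tr(M)=292687889/1731856, det(M)=714025/1731856
solving λ² − 292687889/1731856·λ + 714025/1731856 = 0 gives λ = 169, 4225/1731856
κ = σ_max/σ_min = 13/(65/1316) = 263.2000
κ_2(A)·‖δb‖/‖b‖ = 0.4874


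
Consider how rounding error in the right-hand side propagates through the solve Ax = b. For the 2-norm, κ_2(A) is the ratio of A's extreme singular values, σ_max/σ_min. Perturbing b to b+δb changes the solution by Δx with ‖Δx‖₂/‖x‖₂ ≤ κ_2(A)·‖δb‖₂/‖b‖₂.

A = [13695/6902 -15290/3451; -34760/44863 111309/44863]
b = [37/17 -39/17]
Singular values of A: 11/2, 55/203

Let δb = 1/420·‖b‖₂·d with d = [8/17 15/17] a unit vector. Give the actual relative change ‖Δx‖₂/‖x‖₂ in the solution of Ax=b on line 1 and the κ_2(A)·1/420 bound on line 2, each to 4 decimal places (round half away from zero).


from the listed singular values, σ₁ = 11/2, σ_n = 55/203
κ_2(A) = (11/2) / (55/203) = 20.3000
perturbation bound = 20.3000·1/420 = 0.0483
solve Ax = b  →  x = [-3.1972 -1.9231]
‖b‖₂ = 3.1623 and ‖x‖₂ = 3.7310
Δx = A⁻¹·δb where δb = 1/420·3.1623·d; ‖Δx‖ = 0.0278
dividing the unrounded norms, ‖Δx‖/‖x‖ = 0.0074
so the bound overstates the realised error by a factor of ≈ 6.4891 (computed from the unrounded values)

0.0074
0.0483


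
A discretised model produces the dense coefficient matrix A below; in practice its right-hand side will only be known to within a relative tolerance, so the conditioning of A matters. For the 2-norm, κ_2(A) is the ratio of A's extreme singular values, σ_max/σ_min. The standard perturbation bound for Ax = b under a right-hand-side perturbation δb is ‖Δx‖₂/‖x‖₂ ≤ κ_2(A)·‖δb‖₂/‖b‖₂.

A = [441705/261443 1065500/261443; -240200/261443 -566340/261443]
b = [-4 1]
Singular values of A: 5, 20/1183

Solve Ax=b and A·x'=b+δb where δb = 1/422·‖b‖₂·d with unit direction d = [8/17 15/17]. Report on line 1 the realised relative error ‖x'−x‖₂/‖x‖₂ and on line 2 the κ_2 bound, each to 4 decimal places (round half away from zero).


from the listed singular values, σ₁ = 5, σ_n = 20/1183
κ_2(A) = 5 / (20/1183) = 295.7500
κ_2(A)·‖δb‖/‖b‖ = 0.7008
solve Ax = b  →  x = [54.2923 -23.4885]
‖b‖₂ = 4.1231 and ‖x‖₂ = 59.1554
Δx = A⁻¹·δb where δb = 1/422·4.1231·d; ‖Δx‖ = 0.5779
dividing the unrounded norms, ‖Δx‖/‖x‖ = 0.0098
tightness: 0.0098 against a bound of 0.7008 (unrounded ratio ≈ 0.0139)

0.0098
0.7008


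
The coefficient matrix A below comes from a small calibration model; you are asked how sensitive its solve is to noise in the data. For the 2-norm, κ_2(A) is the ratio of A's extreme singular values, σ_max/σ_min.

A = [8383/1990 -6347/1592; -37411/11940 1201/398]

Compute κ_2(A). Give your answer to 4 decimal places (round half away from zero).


M = AᵀA = [157178869/5702544 -49896385/1900848; -49896385/1900848 63362825/2534464]. tr(M)=1198980901/22810176, det(M)=17682025/364962816
char-poly roots: 841/16 and 21025/22810176
σ_max=√(841/16)=(29/4), σ_min=√(21025/22810176)=(145/4776) → κ = 238.8000

238.8000


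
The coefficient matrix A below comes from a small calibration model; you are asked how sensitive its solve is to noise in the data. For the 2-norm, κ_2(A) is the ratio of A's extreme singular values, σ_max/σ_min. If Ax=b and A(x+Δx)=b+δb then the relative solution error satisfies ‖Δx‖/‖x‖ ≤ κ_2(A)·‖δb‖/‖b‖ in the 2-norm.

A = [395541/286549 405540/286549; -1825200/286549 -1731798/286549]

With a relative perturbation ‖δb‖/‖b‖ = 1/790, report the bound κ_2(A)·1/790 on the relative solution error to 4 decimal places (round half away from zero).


M = AᵀA = [2074841001/48846121 1975779540/48846121; 1975779540/48846121 1881967284/48846121]. tr(M)=4704885/58081, det(M)=26244/58081
eigenvalues of AᵀA: λ = (tr ± √(tr²−4·det))/2 = 81, 324/58081
κ = σ_max/σ_min = 9/(18/241) = 120.5000
worst-case relative error ≤ 120.5000 × 1/790 = 0.1525

0.1525


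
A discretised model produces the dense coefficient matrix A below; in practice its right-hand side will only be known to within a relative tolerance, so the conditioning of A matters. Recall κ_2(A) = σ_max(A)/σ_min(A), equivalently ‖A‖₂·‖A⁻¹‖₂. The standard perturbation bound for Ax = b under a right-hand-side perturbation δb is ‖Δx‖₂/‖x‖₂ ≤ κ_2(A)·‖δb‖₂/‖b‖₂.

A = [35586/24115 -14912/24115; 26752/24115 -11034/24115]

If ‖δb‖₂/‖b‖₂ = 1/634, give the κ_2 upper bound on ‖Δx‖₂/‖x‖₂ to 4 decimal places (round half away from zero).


0.5852

form AᵀA = [79281316/23261329 -33033600/23261329; -33033600/23261329 13764676/23261329] with trace 550568/137641 and determinant 16/137641
char-poly roots: 4 and 4/137641
κ = σ_max/σ_min = 2/(2/371) = 371.0000
perturbation bound = 371.0000·1/634 = 0.5852


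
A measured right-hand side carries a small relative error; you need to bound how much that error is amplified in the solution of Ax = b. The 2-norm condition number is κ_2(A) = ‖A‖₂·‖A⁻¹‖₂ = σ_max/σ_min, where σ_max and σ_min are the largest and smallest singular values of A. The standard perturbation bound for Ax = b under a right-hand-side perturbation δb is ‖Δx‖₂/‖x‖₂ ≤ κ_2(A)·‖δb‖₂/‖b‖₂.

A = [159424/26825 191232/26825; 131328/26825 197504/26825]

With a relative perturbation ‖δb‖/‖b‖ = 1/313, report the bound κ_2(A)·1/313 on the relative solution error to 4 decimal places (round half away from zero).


AᵀA = [10145792/171125 13418496/171125; 13418496/171125 17973248/171125]; tr = 5623808/34225, det = 67108864/855625
solving λ² − 5623808/34225·λ + 67108864/855625 = 0 gives λ = 4096/25, 16384/34225
σ_max=√(4096/25)=(64/5), σ_min=√(16384/34225)=(128/185) → κ = 18.5000
bound on ‖Δx‖/‖x‖: κ·ε = 18.5000·1/313 = 0.0591

0.0591


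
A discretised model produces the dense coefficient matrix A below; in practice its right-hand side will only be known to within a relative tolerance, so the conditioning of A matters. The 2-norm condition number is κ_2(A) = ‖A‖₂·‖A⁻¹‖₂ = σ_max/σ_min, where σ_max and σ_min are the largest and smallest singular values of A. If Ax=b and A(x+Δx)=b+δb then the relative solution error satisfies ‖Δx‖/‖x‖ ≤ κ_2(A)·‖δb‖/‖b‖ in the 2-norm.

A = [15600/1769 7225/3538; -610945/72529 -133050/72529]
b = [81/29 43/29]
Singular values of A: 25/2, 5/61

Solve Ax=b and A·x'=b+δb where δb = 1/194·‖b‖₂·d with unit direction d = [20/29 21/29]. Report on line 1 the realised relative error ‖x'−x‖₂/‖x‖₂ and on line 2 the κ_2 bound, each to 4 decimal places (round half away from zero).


σ_max = 25/2, σ_min = 5/61
κ = σ_max/σ_min = (25/2)/(5/61) = 152.5000
bound on ‖Δx‖/‖x‖: κ·ε = 152.5000·1/194 = 0.7861
solve Ax = b  →  x = [-7.9561 35.7249]
‖b‖₂ = 3.1623 and ‖x‖₂ = 36.6001
Δx = A⁻¹·δb where δb = 1/194·3.1623·d; ‖Δx‖ = 0.1989
relative error = 0.0054
so the bound overstates the realised error by a factor of ≈ 144.6745 (computed from the unrounded values)

0.0054
0.7861


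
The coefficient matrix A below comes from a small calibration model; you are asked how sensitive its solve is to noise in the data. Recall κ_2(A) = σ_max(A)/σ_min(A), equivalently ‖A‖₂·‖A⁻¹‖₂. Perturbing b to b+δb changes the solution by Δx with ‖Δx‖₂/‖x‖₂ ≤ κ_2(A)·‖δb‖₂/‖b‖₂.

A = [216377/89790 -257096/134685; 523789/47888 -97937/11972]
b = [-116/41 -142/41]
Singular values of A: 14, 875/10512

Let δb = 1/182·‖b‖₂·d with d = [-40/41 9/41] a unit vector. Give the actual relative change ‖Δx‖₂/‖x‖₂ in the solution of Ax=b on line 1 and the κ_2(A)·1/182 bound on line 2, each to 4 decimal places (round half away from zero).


from the listed singular values, σ₁ = 14, σ_n = 875/10512
condition number: 14 ÷ (875/10512) = 168.1920
bound on ‖Δx‖/‖x‖: κ·ε = 168.1920·1/182 = 0.9241
solve Ax = b  →  x = [14.1879 19.3934]
2-norm of b is 4.4721; of x, 24.0291
with δb = [-0.0240 0.0054], A·Δx = δb → ‖Δx‖ = 0.2952
dividing the unrounded norms, ‖Δx‖/‖x‖ = 0.0123
tightness: 0.0123 against a bound of 0.9241 (unrounded ratio ≈ 0.0133)

0.0123
0.9241


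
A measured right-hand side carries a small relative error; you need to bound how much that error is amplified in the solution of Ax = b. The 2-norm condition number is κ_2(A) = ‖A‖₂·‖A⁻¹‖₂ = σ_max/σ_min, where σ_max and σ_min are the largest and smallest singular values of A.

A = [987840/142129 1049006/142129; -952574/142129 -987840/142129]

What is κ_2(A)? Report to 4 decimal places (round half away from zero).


M = AᵀA = [2239268836/24019801 2351059200/24019801; 2351059200/24019801 2468776996/24019801]. tr(M)=5598152/28561, det(M)=38416/28561
char-poly roots: 196 and 196/28561
κ = σ_max/σ_min = 14/(14/169) = 169.0000

169.0000


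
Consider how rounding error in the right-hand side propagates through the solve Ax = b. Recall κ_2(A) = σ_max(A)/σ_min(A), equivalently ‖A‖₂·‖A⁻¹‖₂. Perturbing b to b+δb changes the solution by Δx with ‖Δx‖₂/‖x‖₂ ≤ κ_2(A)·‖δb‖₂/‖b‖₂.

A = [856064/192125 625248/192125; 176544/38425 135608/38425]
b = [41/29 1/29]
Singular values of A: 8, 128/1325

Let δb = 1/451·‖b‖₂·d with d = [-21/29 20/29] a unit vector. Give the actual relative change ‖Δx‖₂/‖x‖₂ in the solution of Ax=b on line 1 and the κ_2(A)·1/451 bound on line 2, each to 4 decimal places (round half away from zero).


σ_max = 8, σ_min = 128/1325
condition number: 8 ÷ (128/1325) = 82.8125
κ_2(A)·‖δb‖/‖b‖ = 0.1836
solve Ax = b  →  x = [6.3109 -8.2063]
2-norm of b is 1.4142; of x, 10.3523
with δb = [-0.0023 0.0022], A·Δx = δb → ‖Δx‖ = 0.0325
realised ‖Δx‖/‖x‖ = 0.0031
realised/bound (from unrounded values) ≈ 0.0171

0.0031
0.1836


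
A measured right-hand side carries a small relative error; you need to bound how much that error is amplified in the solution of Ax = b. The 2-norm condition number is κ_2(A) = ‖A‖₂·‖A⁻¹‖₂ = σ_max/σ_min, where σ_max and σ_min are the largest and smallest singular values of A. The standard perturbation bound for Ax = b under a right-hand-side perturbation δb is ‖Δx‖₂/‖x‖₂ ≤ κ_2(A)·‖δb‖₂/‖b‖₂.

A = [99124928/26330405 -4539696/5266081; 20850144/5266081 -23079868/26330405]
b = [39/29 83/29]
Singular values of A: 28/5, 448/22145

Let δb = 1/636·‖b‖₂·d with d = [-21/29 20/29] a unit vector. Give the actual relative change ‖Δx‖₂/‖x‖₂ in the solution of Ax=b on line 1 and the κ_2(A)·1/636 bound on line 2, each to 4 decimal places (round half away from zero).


0.0050
0.4352

largest singular value 28/5, smallest 448/22145
condition number: (28/5) ÷ (448/22145) = 276.8125
κ_2(A)·‖δb‖/‖b‖ = 0.4352
solve Ax = b  →  x = [11.3733 48.1076]
‖b‖ = 3.1623, ‖x‖ = 49.4337
Δx = A⁻¹·δb where δb = 1/636·3.1623·d; ‖Δx‖ = 0.2458
realised ‖Δx‖/‖x‖ = 0.0050
realised/bound (from unrounded values) ≈ 0.0114


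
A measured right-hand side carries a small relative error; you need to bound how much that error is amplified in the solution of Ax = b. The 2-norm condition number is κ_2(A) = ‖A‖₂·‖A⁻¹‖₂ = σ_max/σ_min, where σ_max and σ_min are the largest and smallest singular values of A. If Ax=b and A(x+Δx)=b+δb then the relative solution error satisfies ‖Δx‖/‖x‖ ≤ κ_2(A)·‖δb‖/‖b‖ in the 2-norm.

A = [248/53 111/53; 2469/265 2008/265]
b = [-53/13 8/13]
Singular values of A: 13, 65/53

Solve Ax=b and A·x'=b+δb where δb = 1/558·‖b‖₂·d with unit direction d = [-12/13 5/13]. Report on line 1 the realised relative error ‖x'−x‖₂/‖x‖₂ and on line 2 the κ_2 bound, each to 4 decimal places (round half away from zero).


0.0018
0.0190

largest singular value 13, smallest 65/53
κ = σ_max/σ_min = 13/(65/53) = 10.6000
perturbation bound = 10.6000·1/558 = 0.0190
solve Ax = b  →  x = [-2.0185 2.5631]
2-norm of b is 4.1231; of x, 3.2624
re-solving with b+δb shifts x by Δx of norm 0.0060
realised ‖Δx‖/‖x‖ = 0.0018
tightness: 0.0018 against a bound of 0.0190 (unrounded ratio ≈ 0.0972)


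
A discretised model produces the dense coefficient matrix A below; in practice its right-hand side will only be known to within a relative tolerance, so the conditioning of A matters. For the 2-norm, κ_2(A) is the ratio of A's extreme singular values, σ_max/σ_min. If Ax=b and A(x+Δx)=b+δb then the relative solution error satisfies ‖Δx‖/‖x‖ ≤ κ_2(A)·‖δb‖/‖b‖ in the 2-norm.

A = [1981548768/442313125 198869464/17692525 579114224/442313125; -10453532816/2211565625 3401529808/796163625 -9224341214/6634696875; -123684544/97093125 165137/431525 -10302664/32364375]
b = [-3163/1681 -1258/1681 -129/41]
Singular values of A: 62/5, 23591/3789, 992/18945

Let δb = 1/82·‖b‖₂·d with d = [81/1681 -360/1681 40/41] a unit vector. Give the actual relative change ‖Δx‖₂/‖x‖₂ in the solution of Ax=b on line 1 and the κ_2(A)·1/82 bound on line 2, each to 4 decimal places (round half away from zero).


0.0152
2.8880

from the listed singular values, σ₁ = 62/5, σ_n = 992/18945
condition number: (62/5) ÷ (992/18945) = 236.8125
worst-case relative error ≤ 236.8125 × 1/82 = 2.8880
solve Ax = b  →  x = [16.1468 -0.1998 -54.9711]
2-norm of b is 3.7417; of x, 57.2938
Δx = A⁻¹·δb where δb = 1/82·3.7417·d; ‖Δx‖ = 0.8714
realised ‖Δx‖/‖x‖ = 0.0152
realised/bound (from unrounded values) ≈ 0.0053


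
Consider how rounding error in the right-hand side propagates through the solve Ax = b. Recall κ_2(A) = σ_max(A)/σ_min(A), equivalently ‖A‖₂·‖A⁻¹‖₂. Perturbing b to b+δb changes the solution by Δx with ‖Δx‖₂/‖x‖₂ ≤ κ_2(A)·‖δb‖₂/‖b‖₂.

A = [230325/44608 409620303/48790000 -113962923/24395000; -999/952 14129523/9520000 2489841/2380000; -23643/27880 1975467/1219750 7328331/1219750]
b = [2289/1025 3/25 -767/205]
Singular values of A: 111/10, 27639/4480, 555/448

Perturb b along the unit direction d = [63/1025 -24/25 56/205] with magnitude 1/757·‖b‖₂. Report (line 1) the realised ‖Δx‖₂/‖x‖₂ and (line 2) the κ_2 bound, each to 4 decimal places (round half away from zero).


from the listed singular values, σ₁ = 111/10, σ_n = 555/448
κ_2(A) = (111/10) / (555/448) = 8.9600
bound on ‖Δx‖/‖x‖: κ·ε = 8.9600·1/757 = 0.0118
solve Ax = b  →  x = [-0.5851 0.2029 -0.7600]
2-norm of b is 4.3589; of x, 0.9804
re-solving with b+δb shifts x by Δx of norm 0.0046
realised ‖Δx‖/‖x‖ = 0.0047
realised/bound (from unrounded values) ≈ 0.4006

0.0047
0.0118


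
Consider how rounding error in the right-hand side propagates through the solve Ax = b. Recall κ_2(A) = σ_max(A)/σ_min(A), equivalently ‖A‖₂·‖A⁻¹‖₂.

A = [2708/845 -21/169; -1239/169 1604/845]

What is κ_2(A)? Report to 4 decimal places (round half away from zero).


13.0000

AᵀA = [270481/4225 -12096/845; -12096/845 15289/4225]; tr = 57154/845, det = 2825761/105625
solving λ² − 57154/845·λ + 2825761/105625 = 0 gives λ = 1681/25, 1681/4225
so κ_2 = √((1681/25) / (1681/4225)) = 13.0000


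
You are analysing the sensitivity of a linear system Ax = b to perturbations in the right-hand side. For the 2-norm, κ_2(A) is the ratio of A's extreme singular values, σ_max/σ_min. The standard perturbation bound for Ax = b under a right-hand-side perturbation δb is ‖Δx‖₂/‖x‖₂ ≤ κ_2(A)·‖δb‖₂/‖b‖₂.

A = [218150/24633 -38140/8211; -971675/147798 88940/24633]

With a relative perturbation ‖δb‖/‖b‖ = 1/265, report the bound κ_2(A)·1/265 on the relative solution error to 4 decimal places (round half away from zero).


form AᵀA = [2657371515625/21844248804 -118092556250/1820354067; -118092556250/1820354067 21002260000/606784689] with trace 11811255625/75585636 and determinant 39062500/18896409
λ_max, λ_min = (11811255625/75585636 ± √139458518416594140625/5713188369524496)/2 = 625/4, 250000/18896409
κ = σ_max/σ_min = (25/2)/(500/4347) = 108.6750
worst-case relative error ≤ 108.6750 × 1/265 = 0.4101

0.4101
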